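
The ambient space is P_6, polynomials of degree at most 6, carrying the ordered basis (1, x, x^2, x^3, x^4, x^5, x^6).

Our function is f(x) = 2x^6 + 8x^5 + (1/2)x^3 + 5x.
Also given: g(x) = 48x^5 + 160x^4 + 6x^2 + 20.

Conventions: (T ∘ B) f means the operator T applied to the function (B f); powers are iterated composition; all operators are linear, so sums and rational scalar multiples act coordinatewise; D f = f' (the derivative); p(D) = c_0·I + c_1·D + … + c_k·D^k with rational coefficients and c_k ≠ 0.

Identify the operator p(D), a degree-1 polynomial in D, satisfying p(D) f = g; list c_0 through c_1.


c_0 = 0, c_1 = 4

D^0 f = 2x^6 + 8x^5 + (1/2)x^3 + 5x
D^1 f = 12x^5 + 40x^4 + (3/2)x^2 + 5
matching coefficients of g against c_0 f + c_1 Df + … from the top degree down determines the c_i
solution: c_0 = 0, c_1 = 4


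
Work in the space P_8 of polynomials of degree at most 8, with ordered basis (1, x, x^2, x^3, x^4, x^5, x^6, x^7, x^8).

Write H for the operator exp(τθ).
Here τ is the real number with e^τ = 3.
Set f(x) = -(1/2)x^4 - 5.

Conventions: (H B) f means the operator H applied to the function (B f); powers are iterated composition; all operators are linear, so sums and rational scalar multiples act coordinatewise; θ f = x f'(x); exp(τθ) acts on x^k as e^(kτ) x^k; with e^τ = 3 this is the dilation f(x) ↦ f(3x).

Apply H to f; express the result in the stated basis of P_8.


exp(τθ) x^k = e^(kτ) x^k; with e^τ = 3 this sends x^k to 3^k x^k
x^4 ↦ 81 x^4
applying this coordinatewise to f: exp(τθ) f = -(81/2)x^4 - 5

the image equals g(x) = -(81/2)x^4 - 5


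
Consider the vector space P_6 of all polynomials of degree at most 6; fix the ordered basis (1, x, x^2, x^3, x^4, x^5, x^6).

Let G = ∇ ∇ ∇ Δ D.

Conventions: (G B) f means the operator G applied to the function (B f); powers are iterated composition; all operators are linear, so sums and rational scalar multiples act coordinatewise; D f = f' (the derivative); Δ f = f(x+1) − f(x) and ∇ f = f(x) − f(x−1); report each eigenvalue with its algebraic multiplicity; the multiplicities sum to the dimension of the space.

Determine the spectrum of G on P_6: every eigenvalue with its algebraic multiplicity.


image of 1: 0
image of x: 0
image of x^2: 0
image of x^3: 0
image of x^4: 0
image of x^5: 120
image of x^6: 720x - 720
the matrix is upper triangular; its diagonal is (0, 0, 0, 0, 0, 0, 0)
for a triangular matrix the eigenvalues are the diagonal entries, with algebraic multiplicity their repetition count

λ = 0 (multiplicity 7)


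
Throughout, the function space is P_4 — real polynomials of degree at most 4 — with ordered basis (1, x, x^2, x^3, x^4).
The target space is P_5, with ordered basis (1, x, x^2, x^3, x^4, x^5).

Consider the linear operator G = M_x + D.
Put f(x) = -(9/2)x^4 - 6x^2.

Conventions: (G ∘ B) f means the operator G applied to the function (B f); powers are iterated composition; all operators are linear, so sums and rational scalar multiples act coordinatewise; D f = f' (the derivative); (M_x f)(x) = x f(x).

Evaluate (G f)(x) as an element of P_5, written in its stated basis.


g(x) = -(9/2)x^5 - 24x^3 - 12x

M_x f = -(9/2)x^5 - 6x^3
D f = -18x^3 - 12x
(M_x + D) f = -(9/2)x^5 - 24x^3 - 12x


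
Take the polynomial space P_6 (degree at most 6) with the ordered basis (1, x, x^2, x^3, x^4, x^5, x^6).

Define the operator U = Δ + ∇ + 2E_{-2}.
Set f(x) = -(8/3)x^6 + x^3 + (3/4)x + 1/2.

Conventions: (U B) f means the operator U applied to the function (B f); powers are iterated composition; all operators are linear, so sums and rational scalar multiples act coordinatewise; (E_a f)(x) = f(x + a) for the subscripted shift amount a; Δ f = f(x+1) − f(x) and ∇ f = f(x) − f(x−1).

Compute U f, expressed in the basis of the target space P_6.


g(x) = -(16/3)x^6 + 32x^5 - 320x^4 + (2246/3)x^3 - 1286x^2 + (2035/2)x - 2135/6

Δ f = -16x^5 - 40x^4 - (160/3)x^3 - 37x^2 - 13x - 11/12
∇ f = -16x^5 + 40x^4 - (160/3)x^3 + 43x^2 - 19x + 53/12
E_{-2} f = -(8/3)x^6 + 32x^5 - 160x^4 + (1283/3)x^3 - 646x^2 + (2099/4)x - 539/3
(2E_{-2}) f = -(16/3)x^6 + 64x^5 - 320x^4 + (2566/3)x^3 - 1292x^2 + (2099/2)x - 1078/3
(Δ + ∇ + 2E_{-2}) f = -(16/3)x^6 + 32x^5 - 320x^4 + (2246/3)x^3 - 1286x^2 + (2035/2)x - 2135/6


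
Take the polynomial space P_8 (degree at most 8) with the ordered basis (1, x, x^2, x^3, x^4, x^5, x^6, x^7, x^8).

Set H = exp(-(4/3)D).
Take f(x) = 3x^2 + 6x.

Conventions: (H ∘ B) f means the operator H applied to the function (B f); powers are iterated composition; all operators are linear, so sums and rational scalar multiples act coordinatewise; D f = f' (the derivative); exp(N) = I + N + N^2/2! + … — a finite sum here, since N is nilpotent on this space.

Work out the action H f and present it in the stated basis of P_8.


g(x) = 3x^2 - 2x - 8/3

order-1 term: -8x - 8
order-2 term: 16/3
the series for exp(-(4/3)D) f terminates at order 2
exp(-(4/3)D) f = 3x^2 - 2x - 8/3


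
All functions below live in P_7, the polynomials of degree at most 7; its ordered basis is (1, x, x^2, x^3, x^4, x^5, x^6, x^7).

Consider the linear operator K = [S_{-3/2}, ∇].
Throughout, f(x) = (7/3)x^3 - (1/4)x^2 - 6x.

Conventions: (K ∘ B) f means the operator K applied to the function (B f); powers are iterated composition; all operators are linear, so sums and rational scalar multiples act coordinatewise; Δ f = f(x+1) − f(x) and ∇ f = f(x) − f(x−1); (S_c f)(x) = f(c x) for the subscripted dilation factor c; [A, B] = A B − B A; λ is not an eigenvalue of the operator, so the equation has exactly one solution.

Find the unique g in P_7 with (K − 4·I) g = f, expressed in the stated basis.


the result is g(x) = -(7/12)x^3 - (307/128)x^2 + (6981/1024)x + 70615/24576

write g with unknown coordinates in the stated basis and equate coefficients in (K − 4·I) g = f
solving from the highest basis element down gives g = -(7/12)x^3 - (307/128)x^2 + (6981/1024)x + 70615/24576
check: K g = -(315/32)x^2 + (5445/256)x + 70615/6144
so K g − 4·g = (7/3)x^3 - (1/4)x^2 - 6x = f ✓


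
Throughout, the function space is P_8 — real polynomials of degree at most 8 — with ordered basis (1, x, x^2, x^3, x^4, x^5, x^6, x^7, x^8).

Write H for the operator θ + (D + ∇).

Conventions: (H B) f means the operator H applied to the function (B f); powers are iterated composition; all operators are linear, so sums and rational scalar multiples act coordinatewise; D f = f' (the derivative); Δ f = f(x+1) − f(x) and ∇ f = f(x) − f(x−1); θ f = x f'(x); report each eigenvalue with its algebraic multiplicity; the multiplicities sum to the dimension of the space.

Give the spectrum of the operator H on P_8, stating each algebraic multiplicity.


image of 1: 0
image of x: x + 2
image of x^2: 2x^2 + 4x - 1
image of x^3: 3x^3 + 6x^2 - 3x + 1
image of x^4: 4x^4 + 8x^3 - 6x^2 + 4x - 1
image of x^5: 5x^5 + 10x^4 - 10x^3 + 10x^2 - 5x + 1
image of x^6: 6x^6 + 12x^5 - 15x^4 + 20x^3 - 15x^2 + 6x - 1
image of x^7: 7x^7 + 14x^6 - 21x^5 + 35x^4 - 35x^3 + 21x^2 - 7x + 1
image of x^8: 8x^8 + 16x^7 - 28x^6 + 56x^5 - 70x^4 + 56x^3 - 28x^2 + 8x - 1
the matrix is upper triangular; its diagonal is (0, 1, 2, 3, 4, 5, 6, 7, 8)
for a triangular matrix the eigenvalues are the diagonal entries, with algebraic multiplicity their repetition count

λ = 0 (multiplicity 1), λ = 1 (multiplicity 1), λ = 2 (multiplicity 1), λ = 3 (multiplicity 1), λ = 4 (multiplicity 1), λ = 5 (multiplicity 1), λ = 6 (multiplicity 1), λ = 7 (multiplicity 1), λ = 8 (multiplicity 1)


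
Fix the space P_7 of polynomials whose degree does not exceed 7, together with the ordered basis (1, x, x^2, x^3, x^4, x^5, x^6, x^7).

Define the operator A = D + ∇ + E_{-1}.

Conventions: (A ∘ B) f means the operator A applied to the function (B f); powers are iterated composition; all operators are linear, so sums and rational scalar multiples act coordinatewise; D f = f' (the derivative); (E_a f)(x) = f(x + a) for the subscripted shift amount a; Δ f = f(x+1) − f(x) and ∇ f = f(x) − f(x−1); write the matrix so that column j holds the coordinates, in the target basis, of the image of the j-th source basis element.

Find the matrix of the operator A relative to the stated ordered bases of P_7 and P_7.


the matrix is [[1, 1, 0, 0, 0, 0, 0, 0]; [0, 1, 2, 0, 0, 0, 0, 0]; [0, 0, 1, 3, 0, 0, 0, 0]; [0, 0, 0, 1, 4, 0, 0, 0]; [0, 0, 0, 0, 1, 5, 0, 0]; [0, 0, 0, 0, 0, 1, 6, 0]; [0, 0, 0, 0, 0, 0, 1, 7]; [0, 0, 0, 0, 0, 0, 0, 1]] (rows listed top to bottom)

image of 1: 1
image of x: x + 1
image of x^2: x^2 + 2x
image of x^3: x^3 + 3x^2
image of x^4: x^4 + 4x^3
image of x^5: x^5 + 5x^4
image of x^6: x^6 + 6x^5
image of x^7: x^7 + 7x^6
each image's coordinates form column j of the matrix


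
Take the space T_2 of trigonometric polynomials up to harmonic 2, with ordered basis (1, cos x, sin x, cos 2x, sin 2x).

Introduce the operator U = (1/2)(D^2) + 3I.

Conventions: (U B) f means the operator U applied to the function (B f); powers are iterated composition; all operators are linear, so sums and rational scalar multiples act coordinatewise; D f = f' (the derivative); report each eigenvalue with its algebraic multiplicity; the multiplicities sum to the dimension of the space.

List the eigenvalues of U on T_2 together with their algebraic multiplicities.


λ = 1 (multiplicity 2), λ = 5/2 (multiplicity 2), λ = 3 (multiplicity 1)

image of 1: 3
image of cos x: (5/2)cos x
image of sin x: (5/2)sin x
image of cos 2x: cos 2x
image of sin 2x: sin 2x
the matrix is diagonal; its diagonal is (3, 5/2, 5/2, 1, 1)
for a triangular matrix the eigenvalues are the diagonal entries, with algebraic multiplicity their repetition count


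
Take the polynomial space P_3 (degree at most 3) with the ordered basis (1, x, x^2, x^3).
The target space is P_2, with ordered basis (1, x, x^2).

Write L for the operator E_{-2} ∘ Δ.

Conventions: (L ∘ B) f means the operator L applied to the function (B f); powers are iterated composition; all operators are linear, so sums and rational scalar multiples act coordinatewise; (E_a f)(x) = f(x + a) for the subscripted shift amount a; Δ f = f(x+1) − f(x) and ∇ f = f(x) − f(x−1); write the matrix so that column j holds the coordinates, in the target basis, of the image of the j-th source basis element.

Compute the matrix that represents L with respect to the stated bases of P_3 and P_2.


image of 1: 0
image of x: 1
image of x^2: 2x - 3
image of x^3: 3x^2 - 9x + 7
each image's coordinates form column j of the matrix

the matrix is [[0, 1, -3, 7]; [0, 0, 2, -9]; [0, 0, 0, 3]] (rows listed top to bottom)


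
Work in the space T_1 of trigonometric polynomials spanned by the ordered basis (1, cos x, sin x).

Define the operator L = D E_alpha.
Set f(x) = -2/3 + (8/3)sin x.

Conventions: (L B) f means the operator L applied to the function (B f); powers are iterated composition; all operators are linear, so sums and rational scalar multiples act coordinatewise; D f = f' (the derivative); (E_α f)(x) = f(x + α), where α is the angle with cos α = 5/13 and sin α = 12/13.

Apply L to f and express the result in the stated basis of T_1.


the image equals g(x) = (40/39)cos x - (32/13)sin x

E_alpha f = -2/3 + (32/13)cos x + (40/39)sin x
D E_alpha f = (40/39)cos x - (32/13)sin x


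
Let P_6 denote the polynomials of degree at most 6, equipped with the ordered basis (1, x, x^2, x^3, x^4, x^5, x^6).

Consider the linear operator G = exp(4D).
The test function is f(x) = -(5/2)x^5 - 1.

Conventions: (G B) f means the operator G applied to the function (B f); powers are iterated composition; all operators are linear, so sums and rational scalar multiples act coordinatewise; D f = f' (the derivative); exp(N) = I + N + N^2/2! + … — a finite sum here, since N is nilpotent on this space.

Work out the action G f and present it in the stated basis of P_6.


order-1 term: -50x^4
order-2 term: -400x^3
order-3 term: -1600x^2
order-4 term: -3200x
order-5 term: -2560
the series for exp(4D) f terminates at order 5
exp(4D) f = -(5/2)x^5 - 50x^4 - 400x^3 - 1600x^2 - 3200x - 2561

the image equals g(x) = -(5/2)x^5 - 50x^4 - 400x^3 - 1600x^2 - 3200x - 2561


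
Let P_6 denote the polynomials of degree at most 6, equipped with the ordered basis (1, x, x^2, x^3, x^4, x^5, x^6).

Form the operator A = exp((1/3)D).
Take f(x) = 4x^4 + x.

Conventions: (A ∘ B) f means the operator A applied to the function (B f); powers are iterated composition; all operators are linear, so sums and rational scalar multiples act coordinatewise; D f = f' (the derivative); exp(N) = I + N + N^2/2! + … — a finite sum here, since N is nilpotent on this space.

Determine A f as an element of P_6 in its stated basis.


the result is g(x) = 4x^4 + (16/3)x^3 + (8/3)x^2 + (43/27)x + 31/81

order-1 term: (16/3)x^3 + 1/3
order-2 term: (8/3)x^2
order-3 term: (16/27)x
order-4 term: 4/81
the series for exp((1/3)D) f terminates at order 4
exp((1/3)D) f = 4x^4 + (16/3)x^3 + (8/3)x^2 + (43/27)x + 31/81


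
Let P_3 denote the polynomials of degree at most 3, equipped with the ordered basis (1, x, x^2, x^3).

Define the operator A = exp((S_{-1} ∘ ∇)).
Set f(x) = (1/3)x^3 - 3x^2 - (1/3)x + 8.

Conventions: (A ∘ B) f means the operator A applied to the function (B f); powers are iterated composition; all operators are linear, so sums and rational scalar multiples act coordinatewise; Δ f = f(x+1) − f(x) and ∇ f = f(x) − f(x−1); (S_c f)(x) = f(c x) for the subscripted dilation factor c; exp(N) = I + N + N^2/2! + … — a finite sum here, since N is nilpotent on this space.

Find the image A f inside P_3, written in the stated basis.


the result is g(x) = (1/3)x^3 - 2x^2 + (17/3)x + 41/3

order-1 term: x^2 + 7x + 3
order-2 term: -x + 3
order-3 term: -1/3
the series for exp((S_{-1} ∘ ∇)) f terminates at order 3
exp((S_{-1} ∘ ∇)) f = (1/3)x^3 - 2x^2 + (17/3)x + 41/3


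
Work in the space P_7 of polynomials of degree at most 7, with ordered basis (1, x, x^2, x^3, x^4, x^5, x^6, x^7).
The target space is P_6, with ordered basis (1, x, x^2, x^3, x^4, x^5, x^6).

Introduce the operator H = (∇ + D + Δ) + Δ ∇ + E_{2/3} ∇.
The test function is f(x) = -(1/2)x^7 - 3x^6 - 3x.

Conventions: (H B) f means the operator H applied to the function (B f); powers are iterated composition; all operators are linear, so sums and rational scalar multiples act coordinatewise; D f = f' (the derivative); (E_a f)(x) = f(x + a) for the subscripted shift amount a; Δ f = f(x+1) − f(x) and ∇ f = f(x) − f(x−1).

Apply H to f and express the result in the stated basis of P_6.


the image equals g(x) = -14x^6 - (193/2)x^5 - (875/6)x^4 - (9625/54)x^3 - (6521/54)x^2 - (7411/162)x - 28123/1458

∇ f = -(7/2)x^6 - (15/2)x^5 + (55/2)x^4 - (85/2)x^3 + (69/2)x^2 - (29/2)x - 1/2
D f = -(7/2)x^6 - 18x^5 - 3
Δ f = -(7/2)x^6 - (57/2)x^5 - (125/2)x^4 - (155/2)x^3 - (111/2)x^2 - (43/2)x - 13/2
(∇ + D + Δ) f = -(21/2)x^6 - 54x^5 - 35x^4 - 120x^3 - 21x^2 - 36x - 10
∇ f = -(7/2)x^6 - (15/2)x^5 + (55/2)x^4 - (85/2)x^3 + (69/2)x^2 - (29/2)x - 1/2
Δ ∇ f = -21x^5 - 90x^4 - 35x^3 - 90x^2 - 7x - 6
∇ f = -(7/2)x^6 - (15/2)x^5 + (55/2)x^4 - (85/2)x^3 + (69/2)x^2 - (29/2)x - 1/2
E_{2/3} ∇ f = -(7/2)x^6 - (43/2)x^5 - (125/6)x^4 - (1255/54)x^3 - (527/54)x^2 - (445/162)x - 4795/1458
((∇ + D + Δ) + Δ ∇ + E_{2/3} ∇) f = -14x^6 - (193/2)x^5 - (875/6)x^4 - (9625/54)x^3 - (6521/54)x^2 - (7411/162)x - 28123/1458


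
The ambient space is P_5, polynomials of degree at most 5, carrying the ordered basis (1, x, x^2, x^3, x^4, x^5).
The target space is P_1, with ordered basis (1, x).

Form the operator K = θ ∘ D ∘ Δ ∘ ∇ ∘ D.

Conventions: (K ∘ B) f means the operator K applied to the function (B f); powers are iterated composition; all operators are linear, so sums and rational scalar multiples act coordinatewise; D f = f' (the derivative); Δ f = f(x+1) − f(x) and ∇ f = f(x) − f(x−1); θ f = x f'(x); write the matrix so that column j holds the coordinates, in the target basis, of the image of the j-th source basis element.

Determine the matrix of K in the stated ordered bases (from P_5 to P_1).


the matrix is [[0, 0, 0, 0, 0, 0]; [0, 0, 0, 0, 0, 120]] (rows listed top to bottom)

image of 1: 0
image of x: 0
image of x^2: 0
image of x^3: 0
image of x^4: 0
image of x^5: 120x
each image's coordinates form column j of the matrix


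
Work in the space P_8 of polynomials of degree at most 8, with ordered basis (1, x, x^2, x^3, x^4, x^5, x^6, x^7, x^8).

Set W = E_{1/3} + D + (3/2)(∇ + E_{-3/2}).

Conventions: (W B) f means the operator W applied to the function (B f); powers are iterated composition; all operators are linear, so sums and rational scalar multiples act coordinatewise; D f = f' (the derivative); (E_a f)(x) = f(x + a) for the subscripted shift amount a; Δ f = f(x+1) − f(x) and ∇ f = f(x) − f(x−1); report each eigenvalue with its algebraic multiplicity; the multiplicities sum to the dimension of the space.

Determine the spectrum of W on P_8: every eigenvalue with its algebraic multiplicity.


λ = 5/2 (multiplicity 9)

image of 1: 5/2
image of x: (5/2)x + 7/12
image of x^2: (5/2)x^2 + (7/6)x + 143/72
image of x^3: (5/2)x^3 + (7/4)x^2 + (143/24)x - 1523/432
image of x^4: (5/2)x^4 + (7/3)x^3 + (143/12)x^2 - (1523/108)x + 15827/2592
image of x^5: (5/2)x^5 + (35/12)x^4 + (715/36)x^3 - (7615/216)x^2 + (79135/2592)x - 153755/15552
image of x^6: (5/2)x^6 + (7/2)x^5 + (715/24)x^4 - (7615/108)x^3 + (79135/864)x^2 - (153755/2592)x + 1454483/93312
image of x^7: (5/2)x^7 + (49/12)x^6 + (1001/24)x^5 - (53305/432)x^4 + (553945/2592)x^3 - (1076285/5184)x^2 + (10181381/93312)x - 13508843/559872
image of x^8: (5/2)x^8 + (14/3)x^7 + (1001/18)x^6 - (10661/54)x^5 + (553945/1296)x^4 - (1076285/1944)x^3 + (10181381/23328)x^2 - (13508843/69984)x + 124101827/3359232
the matrix is upper triangular; its diagonal is (5/2, 5/2, 5/2, 5/2, 5/2, 5/2, 5/2, 5/2, 5/2)
for a triangular matrix the eigenvalues are the diagonal entries, with algebraic multiplicity their repetition count


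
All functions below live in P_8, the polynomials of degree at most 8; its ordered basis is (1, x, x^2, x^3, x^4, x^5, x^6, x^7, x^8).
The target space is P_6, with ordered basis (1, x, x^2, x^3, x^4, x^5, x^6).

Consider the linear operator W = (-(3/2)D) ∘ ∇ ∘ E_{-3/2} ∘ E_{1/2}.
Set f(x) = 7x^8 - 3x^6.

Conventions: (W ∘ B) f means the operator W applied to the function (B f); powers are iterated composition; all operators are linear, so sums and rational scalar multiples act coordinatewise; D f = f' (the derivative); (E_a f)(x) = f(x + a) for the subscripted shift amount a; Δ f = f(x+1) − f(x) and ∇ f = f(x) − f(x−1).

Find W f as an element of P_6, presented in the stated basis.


the result is g(x) = -588x^6 + 5292x^5 - 20445x^4 + 43290x^3 - 52794x^2 + 35019x - 9831

E_{1/2} f = 7x^8 + 28x^7 + 46x^6 + 40x^5 + (155/8)x^4 + (19/4)x^3 + (1/4)x^2 - (1/8)x - 5/256
E_{-3/2} E_{1/2} f = 7x^8 - 56x^7 + 193x^6 - 374x^5 + 445x^4 - 332x^3 + 151x^2 - 38x + 4
∇ E_{-3/2} E_{1/2} f = 56x^7 - 588x^6 + 2726x^5 - 7215x^4 + 11732x^3 - 11673x^2 + 6554x - 1596
D (∇ ∘ E_{-3/2}) E_{1/2} f = 392x^6 - 3528x^5 + 13630x^4 - 28860x^3 + 35196x^2 - 23346x + 6554
(-(3/2)D) (∇ ∘ E_{-3/2}) E_{1/2} f = -588x^6 + 5292x^5 - 20445x^4 + 43290x^3 - 52794x^2 + 35019x - 9831


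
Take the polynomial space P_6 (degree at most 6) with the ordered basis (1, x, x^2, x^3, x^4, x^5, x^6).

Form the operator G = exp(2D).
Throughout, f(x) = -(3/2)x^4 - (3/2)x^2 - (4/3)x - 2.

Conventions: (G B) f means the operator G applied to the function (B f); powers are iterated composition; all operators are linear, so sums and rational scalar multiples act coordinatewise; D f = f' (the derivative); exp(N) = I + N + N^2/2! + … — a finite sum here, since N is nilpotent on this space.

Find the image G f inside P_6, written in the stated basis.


order-1 term: -12x^3 - 6x - 8/3
order-2 term: -36x^2 - 6
order-3 term: -48x
order-4 term: -24
the series for exp(2D) f terminates at order 4
exp(2D) f = -(3/2)x^4 - 12x^3 - (75/2)x^2 - (166/3)x - 104/3

g(x) = -(3/2)x^4 - 12x^3 - (75/2)x^2 - (166/3)x - 104/3


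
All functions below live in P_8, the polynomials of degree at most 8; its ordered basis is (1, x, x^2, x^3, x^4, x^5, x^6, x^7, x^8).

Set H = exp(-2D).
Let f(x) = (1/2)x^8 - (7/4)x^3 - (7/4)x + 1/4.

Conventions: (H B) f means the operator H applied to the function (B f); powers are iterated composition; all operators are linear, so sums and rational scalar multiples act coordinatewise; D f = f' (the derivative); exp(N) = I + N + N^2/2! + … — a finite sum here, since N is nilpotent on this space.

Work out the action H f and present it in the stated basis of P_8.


the result is g(x) = (1/2)x^8 - 8x^7 + 56x^6 - 224x^5 + 560x^4 - (3591/4)x^3 + (1813/2)x^2 - (2139/4)x + 583/4

order-1 term: -8x^7 + (21/2)x^2 + 7/2
order-2 term: 56x^6 - 21x
order-3 term: -224x^5 + 14
order-4 term: 560x^4
order-5 term: -896x^3
order-6 term: 896x^2
order-7 term: -512x
order-8 term: 128
the series for exp(-2D) f terminates at order 8
exp(-2D) f = (1/2)x^8 - 8x^7 + 56x^6 - 224x^5 + 560x^4 - (3591/4)x^3 + (1813/2)x^2 - (2139/4)x + 583/4


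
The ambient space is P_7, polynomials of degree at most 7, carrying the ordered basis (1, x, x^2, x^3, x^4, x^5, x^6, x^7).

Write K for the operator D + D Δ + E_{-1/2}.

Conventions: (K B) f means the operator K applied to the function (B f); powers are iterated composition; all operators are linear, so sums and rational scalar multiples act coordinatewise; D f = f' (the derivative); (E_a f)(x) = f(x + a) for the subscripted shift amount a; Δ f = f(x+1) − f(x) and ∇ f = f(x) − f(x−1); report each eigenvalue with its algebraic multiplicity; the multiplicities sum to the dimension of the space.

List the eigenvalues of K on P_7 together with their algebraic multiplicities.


λ = 1 (multiplicity 8)

image of 1: 1
image of x: x + 1/2
image of x^2: x^2 + x + 9/4
image of x^3: x^3 + (3/2)x^2 + (27/4)x + 23/8
image of x^4: x^4 + 2x^3 + (27/2)x^2 + (23/2)x + 65/16
image of x^5: x^5 + (5/2)x^4 + (45/2)x^3 + (115/4)x^2 + (325/16)x + 159/32
image of x^6: x^6 + 3x^5 + (135/4)x^4 + (115/2)x^3 + (975/16)x^2 + (477/16)x + 385/64
image of x^7: x^7 + (7/2)x^6 + (189/4)x^5 + (805/8)x^4 + (2275/16)x^3 + (3339/32)x^2 + (2695/64)x + 895/128
the matrix is upper triangular; its diagonal is (1, 1, 1, 1, 1, 1, 1, 1)
for a triangular matrix the eigenvalues are the diagonal entries, with algebraic multiplicity their repetition count


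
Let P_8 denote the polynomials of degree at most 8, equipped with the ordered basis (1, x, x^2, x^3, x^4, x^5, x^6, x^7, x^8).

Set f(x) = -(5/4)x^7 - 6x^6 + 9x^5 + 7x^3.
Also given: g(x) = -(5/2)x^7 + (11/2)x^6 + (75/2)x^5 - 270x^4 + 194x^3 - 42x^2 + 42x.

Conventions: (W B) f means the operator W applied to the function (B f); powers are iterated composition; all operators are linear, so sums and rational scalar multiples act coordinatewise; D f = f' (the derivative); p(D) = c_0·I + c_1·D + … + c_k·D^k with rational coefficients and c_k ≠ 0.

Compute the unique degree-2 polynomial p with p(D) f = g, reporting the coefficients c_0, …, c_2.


c_0 = 2, c_1 = -2, c_2 = 1

D^0 f = -(5/4)x^7 - 6x^6 + 9x^5 + 7x^3
D^1 f = -(35/4)x^6 - 36x^5 + 45x^4 + 21x^2
D^2 f = -(105/2)x^5 - 180x^4 + 180x^3 + 42x
matching coefficients of g against c_0 f + c_1 Df + … from the top degree down determines the c_i
solution: c_0 = 2, c_1 = -2, c_2 = 1


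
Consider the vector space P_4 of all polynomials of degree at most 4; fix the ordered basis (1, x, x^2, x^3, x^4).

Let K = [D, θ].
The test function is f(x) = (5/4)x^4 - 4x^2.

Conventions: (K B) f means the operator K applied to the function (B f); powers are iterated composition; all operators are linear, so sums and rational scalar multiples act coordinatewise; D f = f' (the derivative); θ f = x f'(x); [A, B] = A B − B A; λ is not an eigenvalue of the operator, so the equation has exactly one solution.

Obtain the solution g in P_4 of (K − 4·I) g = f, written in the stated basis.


write g with unknown coordinates in the stated basis and equate coefficients in (K − 4·I) g = f
solving from the highest basis element down gives g = -(5/16)x^4 - (5/16)x^3 + (49/64)x^2 + (49/128)x + 49/512
check: K g = -(5/4)x^3 - (15/16)x^2 + (49/32)x + 49/128
so K g − 4·g = (5/4)x^4 - 4x^2 = f ✓

g(x) = -(5/16)x^4 - (5/16)x^3 + (49/64)x^2 + (49/128)x + 49/512


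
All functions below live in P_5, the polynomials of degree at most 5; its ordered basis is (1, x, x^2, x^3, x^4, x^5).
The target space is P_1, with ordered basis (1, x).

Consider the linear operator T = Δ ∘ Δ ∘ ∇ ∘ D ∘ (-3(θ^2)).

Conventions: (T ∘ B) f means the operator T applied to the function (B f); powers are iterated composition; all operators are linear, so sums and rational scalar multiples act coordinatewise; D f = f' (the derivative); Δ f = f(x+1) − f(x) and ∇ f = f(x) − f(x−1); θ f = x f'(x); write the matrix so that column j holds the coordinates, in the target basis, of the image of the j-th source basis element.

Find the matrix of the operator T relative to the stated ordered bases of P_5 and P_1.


image of 1: 0
image of x: 0
image of x^2: 0
image of x^3: 0
image of x^4: -1152
image of x^5: -9000x - 4500
each image's coordinates form column j of the matrix

the matrix is [[0, 0, 0, 0, -1152, -4500]; [0, 0, 0, 0, 0, -9000]] (rows listed top to bottom)


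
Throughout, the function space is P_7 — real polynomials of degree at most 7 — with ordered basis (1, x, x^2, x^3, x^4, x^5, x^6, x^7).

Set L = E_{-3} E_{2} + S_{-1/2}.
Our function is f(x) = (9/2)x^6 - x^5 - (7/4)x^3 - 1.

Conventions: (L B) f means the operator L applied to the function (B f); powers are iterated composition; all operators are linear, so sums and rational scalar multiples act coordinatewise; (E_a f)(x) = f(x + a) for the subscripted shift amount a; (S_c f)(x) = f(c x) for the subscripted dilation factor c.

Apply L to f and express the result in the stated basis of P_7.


E_{2} f = (9/2)x^6 + 53x^5 + 260x^4 + (2713/4)x^3 + (1979/2)x^2 + 763x + 241
E_{-3} E_{2} f = (9/2)x^6 - 28x^5 + (145/2)x^4 - (407/4)x^3 + (331/4)x^2 - (149/4)x + 25/4
S_{-1/2} f = (9/128)x^6 + (1/32)x^5 + (7/32)x^3 - 1
(E_{-3} E_{2} + S_{-1/2}) f = (585/128)x^6 - (895/32)x^5 + (145/2)x^4 - (3249/32)x^3 + (331/4)x^2 - (149/4)x + 21/4

g(x) = (585/128)x^6 - (895/32)x^5 + (145/2)x^4 - (3249/32)x^3 + (331/4)x^2 - (149/4)x + 21/4


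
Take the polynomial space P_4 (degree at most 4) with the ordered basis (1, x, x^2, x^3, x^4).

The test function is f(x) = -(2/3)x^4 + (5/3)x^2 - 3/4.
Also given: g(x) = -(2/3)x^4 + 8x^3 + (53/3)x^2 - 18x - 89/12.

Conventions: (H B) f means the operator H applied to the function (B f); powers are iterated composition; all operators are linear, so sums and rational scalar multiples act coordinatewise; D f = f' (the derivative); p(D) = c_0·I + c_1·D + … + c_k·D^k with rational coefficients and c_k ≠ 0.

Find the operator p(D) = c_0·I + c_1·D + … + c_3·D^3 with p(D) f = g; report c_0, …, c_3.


c_0 = 1, c_1 = -3, c_2 = -2, c_3 = 1/2

D^0 f = -(2/3)x^4 + (5/3)x^2 - 3/4
D^1 f = -(8/3)x^3 + (10/3)x
D^2 f = -8x^2 + 10/3
D^3 f = -16x
matching coefficients of g against c_0 f + c_1 Df + … from the top degree down determines the c_i
solution: c_0 = 1, c_1 = -3, c_2 = -2, c_3 = 1/2


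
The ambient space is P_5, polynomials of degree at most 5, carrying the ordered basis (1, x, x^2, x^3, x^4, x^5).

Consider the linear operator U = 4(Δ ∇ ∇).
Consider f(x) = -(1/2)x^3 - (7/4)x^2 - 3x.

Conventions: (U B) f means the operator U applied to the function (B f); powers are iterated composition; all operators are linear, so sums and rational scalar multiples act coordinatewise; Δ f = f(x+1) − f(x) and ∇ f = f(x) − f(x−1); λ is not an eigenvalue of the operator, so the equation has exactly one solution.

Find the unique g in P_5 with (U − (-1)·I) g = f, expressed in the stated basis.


the image equals g(x) = -(1/2)x^3 - (7/4)x^2 - 3x + 12

write g with unknown coordinates in the stated basis and equate coefficients in (U − (-1)·I) g = f
solving from the highest basis element down gives g = -(1/2)x^3 - (7/4)x^2 - 3x + 12
check: U g = -12
so U g − (-1)·g = -(1/2)x^3 - (7/4)x^2 - 3x = f ✓


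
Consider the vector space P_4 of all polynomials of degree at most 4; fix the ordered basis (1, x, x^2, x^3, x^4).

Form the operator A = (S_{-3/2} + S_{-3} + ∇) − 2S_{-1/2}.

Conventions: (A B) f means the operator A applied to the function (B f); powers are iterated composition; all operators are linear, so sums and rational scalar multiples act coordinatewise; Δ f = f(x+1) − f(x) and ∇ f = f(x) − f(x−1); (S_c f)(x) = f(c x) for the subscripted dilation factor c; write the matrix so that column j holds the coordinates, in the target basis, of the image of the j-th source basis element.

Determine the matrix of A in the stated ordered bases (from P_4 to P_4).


the matrix is [[0, 1, -1, 1, -1]; [0, -7/2, 2, -3, 4]; [0, 0, 43/4, 3, -6]; [0, 0, 0, -241/8, 4]; [0, 0, 0, 0, 1375/16]] (rows listed top to bottom)

image of 1: 0
image of x: -(7/2)x + 1
image of x^2: (43/4)x^2 + 2x - 1
image of x^3: -(241/8)x^3 + 3x^2 - 3x + 1
image of x^4: (1375/16)x^4 + 4x^3 - 6x^2 + 4x - 1
each image's coordinates form column j of the matrix


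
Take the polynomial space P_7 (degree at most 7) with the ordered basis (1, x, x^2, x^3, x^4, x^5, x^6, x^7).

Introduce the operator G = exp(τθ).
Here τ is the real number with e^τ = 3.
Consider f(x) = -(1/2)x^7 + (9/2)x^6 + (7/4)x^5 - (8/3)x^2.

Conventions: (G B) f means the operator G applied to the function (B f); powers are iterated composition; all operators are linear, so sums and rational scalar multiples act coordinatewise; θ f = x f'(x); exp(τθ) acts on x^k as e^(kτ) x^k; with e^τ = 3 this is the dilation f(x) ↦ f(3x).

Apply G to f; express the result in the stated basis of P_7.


exp(τθ) x^k = e^(kτ) x^k; with e^τ = 3 this sends x^k to 3^k x^k
x^2 ↦ 9 x^2
x^5 ↦ 243 x^5
x^6 ↦ 729 x^6
x^7 ↦ 2187 x^7
applying this coordinatewise to f: exp(τθ) f = -(2187/2)x^7 + (6561/2)x^6 + (1701/4)x^5 - 24x^2

the image equals g(x) = -(2187/2)x^7 + (6561/2)x^6 + (1701/4)x^5 - 24x^2


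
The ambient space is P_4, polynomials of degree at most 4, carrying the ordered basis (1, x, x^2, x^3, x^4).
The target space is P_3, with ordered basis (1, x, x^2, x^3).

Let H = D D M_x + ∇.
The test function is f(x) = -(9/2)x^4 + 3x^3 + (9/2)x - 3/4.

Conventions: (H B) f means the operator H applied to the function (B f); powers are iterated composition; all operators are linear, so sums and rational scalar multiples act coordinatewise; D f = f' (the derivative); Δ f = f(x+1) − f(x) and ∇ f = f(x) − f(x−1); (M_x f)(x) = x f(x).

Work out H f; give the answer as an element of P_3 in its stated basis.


M_x f = -(9/2)x^5 + 3x^4 + (9/2)x^2 - (3/4)x
D M_x f = -(45/2)x^4 + 12x^3 + 9x - 3/4
D D M_x f = -90x^3 + 36x^2 + 9
∇ f = -18x^3 + 36x^2 - 27x + 12
(D D M_x + ∇) f = -108x^3 + 72x^2 - 27x + 21

the image equals g(x) = -108x^3 + 72x^2 - 27x + 21


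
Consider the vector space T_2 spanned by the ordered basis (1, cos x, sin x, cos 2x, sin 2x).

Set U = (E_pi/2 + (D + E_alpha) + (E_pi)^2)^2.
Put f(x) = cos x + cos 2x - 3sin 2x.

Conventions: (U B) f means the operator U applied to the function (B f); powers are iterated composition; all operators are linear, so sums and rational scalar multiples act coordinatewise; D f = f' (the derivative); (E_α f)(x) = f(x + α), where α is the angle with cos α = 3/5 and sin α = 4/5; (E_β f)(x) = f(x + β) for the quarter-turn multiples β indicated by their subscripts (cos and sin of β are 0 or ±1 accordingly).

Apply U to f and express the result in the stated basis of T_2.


the image equals g(x) = -(132/25)cos x - (224/25)sin x - (2319/625)cos 2x + (17317/625)sin 2x

E_pi/2 f = -sin x - cos 2x + 3sin 2x
D f = -sin x - 6cos 2x - 2sin 2x
E_alpha f = (3/5)cos x - (4/5)sin x - (79/25)cos 2x - (3/25)sin 2x
(D + E_alpha) f = (3/5)cos x - (9/5)sin x - (229/25)cos 2x - (53/25)sin 2x
E_pi f = -cos x + cos 2x - 3sin 2x
E_pi E_pi f = cos x + cos 2x - 3sin 2x
(E_pi/2 + (D + E_alpha) + (E_pi)^2) f = (8/5)cos x - (14/5)sin x - (229/25)cos 2x - (53/25)sin 2x
E_pi/2 (E_pi/2 + (D + E_alpha) + (E_pi)^2) f = -(14/5)cos x - (8/5)sin x + (229/25)cos 2x + (53/25)sin 2x
D (E_pi/2 + (D + E_alpha) + (E_pi)^2) f = -(14/5)cos x - (8/5)sin x - (106/25)cos 2x + (458/25)sin 2x
E_alpha (E_pi/2 + (D + E_alpha) + (E_pi)^2) f = -(32/25)cos x - (74/25)sin x + (331/625)cos 2x + (5867/625)sin 2x
(D + E_alpha) (E_pi/2 + (D + E_alpha) + (E_pi)^2) f = -(102/25)cos x - (114/25)sin x - (2319/625)cos 2x + (17317/625)sin 2x
E_pi (E_pi/2 + (D + E_alpha) + (E_pi)^2) f = -(8/5)cos x + (14/5)sin x - (229/25)cos 2x - (53/25)sin 2x
E_pi E_pi (E_pi/2 + (D + E_alpha) + (E_pi)^2) f = (8/5)cos x - (14/5)sin x - (229/25)cos 2x - (53/25)sin 2x
(E_pi/2 + (D + E_alpha) + (E_pi)^2) (E_pi/2 + (D + E_alpha) + (E_pi)^2) f = -(132/25)cos x - (224/25)sin x - (2319/625)cos 2x + (17317/625)sin 2x


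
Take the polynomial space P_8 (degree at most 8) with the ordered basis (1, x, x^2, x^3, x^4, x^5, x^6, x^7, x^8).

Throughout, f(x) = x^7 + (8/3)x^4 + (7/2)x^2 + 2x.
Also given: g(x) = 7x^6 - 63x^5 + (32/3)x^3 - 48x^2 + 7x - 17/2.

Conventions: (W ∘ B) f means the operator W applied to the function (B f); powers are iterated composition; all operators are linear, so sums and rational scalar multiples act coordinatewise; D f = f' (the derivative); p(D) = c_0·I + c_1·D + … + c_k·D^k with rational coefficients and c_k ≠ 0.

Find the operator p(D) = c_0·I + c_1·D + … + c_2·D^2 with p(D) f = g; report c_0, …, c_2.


D^0 f = x^7 + (8/3)x^4 + (7/2)x^2 + 2x
D^1 f = 7x^6 + (32/3)x^3 + 7x + 2
D^2 f = 42x^5 + 32x^2 + 7
matching coefficients of g against c_0 f + c_1 Df + … from the top degree down determines the c_i
solution: c_0 = 0, c_1 = 1, c_2 = -3/2

c_0 = 0, c_1 = 1, c_2 = -3/2


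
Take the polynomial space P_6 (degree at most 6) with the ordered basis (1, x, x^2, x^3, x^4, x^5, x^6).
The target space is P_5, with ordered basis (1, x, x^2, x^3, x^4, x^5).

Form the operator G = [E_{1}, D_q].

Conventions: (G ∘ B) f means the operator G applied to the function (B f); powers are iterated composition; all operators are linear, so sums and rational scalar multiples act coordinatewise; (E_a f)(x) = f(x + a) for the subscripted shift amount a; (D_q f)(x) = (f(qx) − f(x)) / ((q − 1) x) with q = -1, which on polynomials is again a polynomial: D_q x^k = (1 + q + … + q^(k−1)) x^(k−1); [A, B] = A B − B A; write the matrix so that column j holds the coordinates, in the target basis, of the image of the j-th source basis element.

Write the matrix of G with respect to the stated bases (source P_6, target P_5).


the matrix is [[0, 0, -2, -2, -4, -4, -6]; [0, 0, 0, 2, 0, 4, 0]; [0, 0, 0, 0, -4, -4, -20]; [0, 0, 0, 0, 0, 4, 0]; [0, 0, 0, 0, 0, 0, -6]; [0, 0, 0, 0, 0, 0, 0]] (rows listed top to bottom)

image of 1: 0
image of x: 0
image of x^2: -2
image of x^3: 2x - 2
image of x^4: -4x^2 - 4
image of x^5: 4x^3 - 4x^2 + 4x - 4
image of x^6: -6x^4 - 20x^2 - 6
each image's coordinates form column j of the matrix


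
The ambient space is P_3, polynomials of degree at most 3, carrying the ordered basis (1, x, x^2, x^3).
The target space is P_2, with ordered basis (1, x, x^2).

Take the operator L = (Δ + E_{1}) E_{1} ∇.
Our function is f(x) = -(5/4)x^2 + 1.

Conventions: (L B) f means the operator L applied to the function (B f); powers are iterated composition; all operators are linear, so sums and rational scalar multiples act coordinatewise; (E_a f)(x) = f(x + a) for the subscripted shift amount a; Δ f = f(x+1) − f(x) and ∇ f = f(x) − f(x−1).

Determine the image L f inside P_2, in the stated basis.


∇ f = -(5/2)x + 5/4
E_{1} ∇ f = -(5/2)x - 5/4
Δ (E_{1} ∇) f = -5/2
E_{1} (E_{1} ∇) f = -(5/2)x - 15/4
(Δ + E_{1}) (E_{1} ∇) f = -(5/2)x - 25/4

the image equals g(x) = -(5/2)x - 25/4


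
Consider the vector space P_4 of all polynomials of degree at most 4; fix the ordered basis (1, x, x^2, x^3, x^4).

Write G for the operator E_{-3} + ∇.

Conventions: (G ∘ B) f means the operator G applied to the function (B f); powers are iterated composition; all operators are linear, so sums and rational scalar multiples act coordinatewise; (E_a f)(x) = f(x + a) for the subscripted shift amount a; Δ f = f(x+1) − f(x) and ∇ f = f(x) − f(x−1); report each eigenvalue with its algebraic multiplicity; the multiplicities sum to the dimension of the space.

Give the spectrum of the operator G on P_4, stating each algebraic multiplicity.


image of 1: 1
image of x: x - 2
image of x^2: x^2 - 4x + 8
image of x^3: x^3 - 6x^2 + 24x - 26
image of x^4: x^4 - 8x^3 + 48x^2 - 104x + 80
the matrix is upper triangular; its diagonal is (1, 1, 1, 1, 1)
for a triangular matrix the eigenvalues are the diagonal entries, with algebraic multiplicity their repetition count

λ = 1 (multiplicity 5)


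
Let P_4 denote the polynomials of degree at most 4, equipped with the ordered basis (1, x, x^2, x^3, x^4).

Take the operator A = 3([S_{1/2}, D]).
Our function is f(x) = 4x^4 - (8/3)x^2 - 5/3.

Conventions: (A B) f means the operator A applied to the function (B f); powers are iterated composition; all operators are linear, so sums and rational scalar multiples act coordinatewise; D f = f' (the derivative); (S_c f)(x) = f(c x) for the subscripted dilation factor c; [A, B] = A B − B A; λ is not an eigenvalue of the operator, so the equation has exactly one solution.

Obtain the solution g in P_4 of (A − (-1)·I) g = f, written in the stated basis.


the result is g(x) = 4x^4 - 3x^3 + (17/24)x^2 - (17/16)x - 7/96

write g with unknown coordinates in the stated basis and equate coefficients in (A − (-1)·I) g = f
solving from the highest basis element down gives g = 4x^4 - 3x^3 + (17/24)x^2 - (17/16)x - 7/96
check: A g = 3x^3 - (27/8)x^2 + (17/16)x - 51/32
so A g − (-1)·g = 4x^4 - (8/3)x^2 - 5/3 = f ✓


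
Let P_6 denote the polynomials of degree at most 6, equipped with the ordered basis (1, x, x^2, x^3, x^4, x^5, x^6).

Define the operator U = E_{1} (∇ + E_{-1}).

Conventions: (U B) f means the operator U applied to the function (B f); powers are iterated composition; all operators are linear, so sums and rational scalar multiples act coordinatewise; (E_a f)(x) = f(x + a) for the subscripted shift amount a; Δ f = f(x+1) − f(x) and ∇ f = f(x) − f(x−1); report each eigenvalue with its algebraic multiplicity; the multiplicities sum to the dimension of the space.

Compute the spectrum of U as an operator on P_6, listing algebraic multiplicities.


λ = 1 (multiplicity 7)

image of 1: 1
image of x: x + 1
image of x^2: x^2 + 2x + 1
image of x^3: x^3 + 3x^2 + 3x + 1
image of x^4: x^4 + 4x^3 + 6x^2 + 4x + 1
image of x^5: x^5 + 5x^4 + 10x^3 + 10x^2 + 5x + 1
image of x^6: x^6 + 6x^5 + 15x^4 + 20x^3 + 15x^2 + 6x + 1
the matrix is upper triangular; its diagonal is (1, 1, 1, 1, 1, 1, 1)
for a triangular matrix the eigenvalues are the diagonal entries, with algebraic multiplicity their repetition count


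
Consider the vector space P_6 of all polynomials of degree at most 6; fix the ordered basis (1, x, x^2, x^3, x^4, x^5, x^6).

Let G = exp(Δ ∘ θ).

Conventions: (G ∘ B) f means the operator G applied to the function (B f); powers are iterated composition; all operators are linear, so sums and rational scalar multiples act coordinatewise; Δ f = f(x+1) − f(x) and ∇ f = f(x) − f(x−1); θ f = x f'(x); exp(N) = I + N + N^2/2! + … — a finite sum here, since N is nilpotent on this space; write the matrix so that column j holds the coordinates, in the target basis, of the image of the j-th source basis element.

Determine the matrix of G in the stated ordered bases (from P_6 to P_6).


the matrix is [[1, 1, 4, 45/2, 172, 3325/2, 19431]; [0, 1, 4, 27, 232, 2450, 30726]; [0, 0, 1, 9, 96, 1175, 16470]; [0, 0, 0, 1, 16, 250, 4140]; [0, 0, 0, 0, 1, 25, 540]; [0, 0, 0, 0, 0, 1, 36]; [0, 0, 0, 0, 0, 0, 1]] (rows listed top to bottom)

image of 1: 1
image of x: x + 1
image of x^2: x^2 + 4x + 4
image of x^3: x^3 + 9x^2 + 27x + 45/2
image of x^4: x^4 + 16x^3 + 96x^2 + 232x + 172
image of x^5: x^5 + 25x^4 + 250x^3 + 1175x^2 + 2450x + 3325/2
image of x^6: x^6 + 36x^5 + 540x^4 + 4140x^3 + 16470x^2 + 30726x + 19431
each image's coordinates form column j of the matrix
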